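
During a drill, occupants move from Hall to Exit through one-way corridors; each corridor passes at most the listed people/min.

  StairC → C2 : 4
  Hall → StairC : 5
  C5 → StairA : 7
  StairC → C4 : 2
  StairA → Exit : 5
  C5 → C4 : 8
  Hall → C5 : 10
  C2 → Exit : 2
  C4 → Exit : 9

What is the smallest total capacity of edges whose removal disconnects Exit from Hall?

14

Augment Hall→StairC→C2→Exit: bottleneck 2, flow now 2.
Augment Hall→StairC→C4→Exit: bottleneck 2, flow now 4.
Augment Hall→C5→C4→Exit: bottleneck 7, flow now 11.
Augment Hall→C5→StairA→Exit: bottleneck 3, flow now 14.
No augmenting path remains; maximum flow = 14.
By max-flow min-cut, the minimum cut capacity equals the max flow.
In the residual graph, reachable from Hall: {Hall, StairC, C2}.
Min-cut edges: Hall→C5 (10), StairC→C4 (2), C2→Exit (2); capacity 10 + 2 + 2 = 14.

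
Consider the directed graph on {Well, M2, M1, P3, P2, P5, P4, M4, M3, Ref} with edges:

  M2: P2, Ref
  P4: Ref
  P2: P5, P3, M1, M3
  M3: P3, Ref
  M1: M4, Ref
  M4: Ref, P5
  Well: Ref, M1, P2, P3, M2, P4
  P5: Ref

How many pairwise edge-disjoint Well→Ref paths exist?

Assign every edge capacity 1; by Menger, the answer equals the max flow.
Path Well→Ref (+1); total 1.
Path Well→M2→Ref (+1); total 2.
Path Well→M1→Ref (+1); total 3.
Path Well→P4→Ref (+1); total 4.
Path Well→P2→P5→Ref (+1); total 5.
No residual Well→Ref path; max flow = 5.
Certifying cut of size 5: {Well→M1, Well→M2, Well→P2, Well→P4, Well→Ref}.

5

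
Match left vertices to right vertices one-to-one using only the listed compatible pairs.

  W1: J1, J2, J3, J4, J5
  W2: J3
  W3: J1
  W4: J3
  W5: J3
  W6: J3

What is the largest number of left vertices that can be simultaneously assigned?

Unit-capacity flow: source→left, listed edges, right→sink; max matching = max flow.
Augmenting path W1→J1 (+1); matched 1.
Augmenting path W2→J3 (+1); matched 2.
Augmenting path W3→J1→W1→J2 (+1); matched 3.
No augmenting path remains; maximum matching = 3.
König certificate: {W1, W3, J3} is a vertex cover of size 3 (every listed pair touches it), so no matching can be larger.

3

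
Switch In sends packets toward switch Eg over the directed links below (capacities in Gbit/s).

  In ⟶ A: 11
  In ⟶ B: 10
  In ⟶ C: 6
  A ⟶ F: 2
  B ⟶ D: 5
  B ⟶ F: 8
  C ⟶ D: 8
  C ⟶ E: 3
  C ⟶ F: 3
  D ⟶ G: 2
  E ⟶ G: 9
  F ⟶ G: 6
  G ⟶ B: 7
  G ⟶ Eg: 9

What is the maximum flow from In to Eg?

Augment In→A→F→G→Eg: bottleneck 2, flow now 2.
Augment In→B→D→G→Eg: bottleneck 2, flow now 4.
Augment In→B→F→G→Eg: bottleneck 4, flow now 8.
Augment In→C→E→G→Eg: bottleneck 1, flow now 9.
No augmenting path remains; maximum flow = 9.
In the residual graph, reachable from In: {In, A, B, C, D, E, F, G}.
Min-cut edges: G→Eg (9); capacity 9 = 9.
This cut is saturated, so no flow can exceed 9.

9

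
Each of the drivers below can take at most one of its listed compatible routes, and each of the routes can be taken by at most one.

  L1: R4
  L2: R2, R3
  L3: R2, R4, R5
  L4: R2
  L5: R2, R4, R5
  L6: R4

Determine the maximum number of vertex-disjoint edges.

Unit-capacity flow: source→left, listed edges, right→sink; max matching = max flow.
Augmenting path L1→R4 (+1); matched 1.
Augmenting path L2→R2 (+1); matched 2.
Augmenting path L3→R5 (+1); matched 3.
Augmenting path L4→R2→L2→R3 (+1); matched 4.
No augmenting path remains; maximum matching = 4.
König certificate: {L2, R2, R4, R5} is a vertex cover of size 4 (every listed pair touches it), so no matching can be larger.

4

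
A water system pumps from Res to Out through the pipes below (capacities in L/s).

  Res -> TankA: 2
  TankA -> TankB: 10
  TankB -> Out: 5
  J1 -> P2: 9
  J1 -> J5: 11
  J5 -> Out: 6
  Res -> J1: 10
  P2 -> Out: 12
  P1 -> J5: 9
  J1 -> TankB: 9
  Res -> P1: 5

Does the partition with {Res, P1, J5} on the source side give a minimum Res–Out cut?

No — its capacity is 18, but the minimum cut has capacity 17.

Given cut capacity: 2 + 10 + 6 = 18.
Augment Res→P1→J5→Out: bottleneck 5, flow now 5.
Augment Res→TankA→TankB→Out: bottleneck 2, flow now 7.
Augment Res→J1→P2→Out: bottleneck 9, flow now 16.
Augment Res→J1→TankB→Out: bottleneck 1, flow now 17.
No augmenting path remains; maximum flow = 17.
In the residual graph, reachable from Res: {Res}.
Min-cut edges: Res→P1 (5), Res→TankA (2), Res→J1 (10); capacity 5 + 2 + 10 = 17.
Cut capacity 18 exceeds the max flow 17, so it is not minimum.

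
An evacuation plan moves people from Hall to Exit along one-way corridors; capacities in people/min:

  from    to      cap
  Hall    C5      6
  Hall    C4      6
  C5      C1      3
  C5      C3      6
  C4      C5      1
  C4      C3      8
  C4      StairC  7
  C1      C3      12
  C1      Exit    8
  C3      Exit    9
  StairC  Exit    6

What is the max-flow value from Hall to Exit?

Augment Hall→C5→C1→Exit: bottleneck 3, flow now 3.
Augment Hall→C5→C3→Exit: bottleneck 3, flow now 6.
Augment Hall→C4→C3→Exit: bottleneck 6, flow now 12.
No augmenting path remains; maximum flow = 12.
In the residual graph, reachable from Hall: {Hall}.
Min-cut edges: Hall→C5 (6), Hall→C4 (6); capacity 6 + 6 = 12.
This cut is saturated, so no flow can exceed 12.

12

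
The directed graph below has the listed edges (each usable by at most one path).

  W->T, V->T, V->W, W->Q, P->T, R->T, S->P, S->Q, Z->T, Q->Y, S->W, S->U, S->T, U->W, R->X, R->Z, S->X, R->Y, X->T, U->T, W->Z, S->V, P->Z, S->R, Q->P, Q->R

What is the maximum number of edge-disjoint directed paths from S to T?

8

Assign every edge capacity 1; by Menger, the answer equals the max flow.
Path S→T (+1); total 1.
Path S→P→T (+1); total 2.
Path S→R→T (+1); total 3.
Path S→U→T (+1); total 4.
Path S→V→T (+1); total 5.
Path S→W→T (+1); total 6.
Path S→X→T (+1); total 7.
Path S→Q→P→Z→T (+1); total 8.
No residual S→T path; max flow = 8.
Certifying cut of size 8: {S→P, S→Q, S→R, S→T, S→U, S→V, S→W, S→X}.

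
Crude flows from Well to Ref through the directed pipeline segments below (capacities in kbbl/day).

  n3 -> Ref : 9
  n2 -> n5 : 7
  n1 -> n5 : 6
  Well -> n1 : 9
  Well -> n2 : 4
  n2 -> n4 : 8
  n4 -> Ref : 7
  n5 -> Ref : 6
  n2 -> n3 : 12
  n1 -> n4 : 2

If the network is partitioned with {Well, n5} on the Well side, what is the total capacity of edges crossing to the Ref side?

Edges leaving {Well, n5}: Well→n1 (9), Well→n2 (4), n5→Ref (6).
Cut capacity = 9 + 4 + 6 = 19.

19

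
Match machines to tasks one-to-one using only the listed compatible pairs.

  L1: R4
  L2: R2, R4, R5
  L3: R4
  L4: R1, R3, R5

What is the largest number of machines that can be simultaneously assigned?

Unit-capacity flow: source→left, listed edges, right→sink; max matching = max flow.
Augmenting path L1→R4 (+1); matched 1.
Augmenting path L2→R2 (+1); matched 2.
Augmenting path L4→R1 (+1); matched 3.
No augmenting path remains; maximum matching = 3.
König certificate: {L2, L4, R4} is a vertex cover of size 3 (every listed pair touches it), so no matching can be larger.

3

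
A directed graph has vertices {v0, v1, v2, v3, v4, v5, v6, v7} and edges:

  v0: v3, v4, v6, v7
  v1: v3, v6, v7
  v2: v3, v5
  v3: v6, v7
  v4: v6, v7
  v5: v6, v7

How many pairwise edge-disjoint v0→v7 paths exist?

Assign every edge capacity 1; by Menger, the answer equals the max flow.
Path v0→v7 (+1); total 1.
Path v0→v3→v7 (+1); total 2.
Path v0→v4→v7 (+1); total 3.
No residual v0→v7 path; max flow = 3.
Certifying cut of size 3: {v0→v3, v0→v4, v0→v7}.

3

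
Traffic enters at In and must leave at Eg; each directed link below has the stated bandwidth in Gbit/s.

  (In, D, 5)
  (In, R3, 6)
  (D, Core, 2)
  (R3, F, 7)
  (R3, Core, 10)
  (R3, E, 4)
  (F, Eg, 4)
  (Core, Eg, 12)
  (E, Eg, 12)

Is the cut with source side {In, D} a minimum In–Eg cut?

Yes — it is a minimum cut (capacity 8).

Given cut capacity: 6 + 2 = 8.
Augment In→D→Core→Eg: bottleneck 2, flow now 2.
Augment In→R3→F→Eg: bottleneck 4, flow now 6.
Augment In→R3→Core→Eg: bottleneck 2, flow now 8.
No augmenting path remains; maximum flow = 8.
Cut capacity 8 equals the max flow, so it is a minimum cut.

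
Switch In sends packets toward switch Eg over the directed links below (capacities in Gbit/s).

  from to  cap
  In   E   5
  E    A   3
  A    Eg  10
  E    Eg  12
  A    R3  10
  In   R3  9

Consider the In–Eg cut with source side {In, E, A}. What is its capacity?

Edges leaving {In, E, A}: In→R3 (9), E→Eg (12), A→R3 (10), A→Eg (10).
Cut capacity = 9 + 12 + 10 + 10 = 41.

41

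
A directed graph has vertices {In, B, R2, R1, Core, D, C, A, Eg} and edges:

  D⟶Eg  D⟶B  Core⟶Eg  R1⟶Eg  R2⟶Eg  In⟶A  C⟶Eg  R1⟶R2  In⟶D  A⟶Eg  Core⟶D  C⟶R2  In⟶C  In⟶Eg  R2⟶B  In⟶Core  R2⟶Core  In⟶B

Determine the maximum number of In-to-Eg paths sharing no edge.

Assign every edge capacity 1; by Menger, the answer equals the max flow.
Path In→Eg (+1); total 1.
Path In→Core→Eg (+1); total 2.
Path In→D→Eg (+1); total 3.
Path In→C→Eg (+1); total 4.
Path In→A→Eg (+1); total 5.
No residual In→Eg path; max flow = 5.
Certifying cut of size 5: {In→A, In→C, In→Core, In→D, In→Eg}.

5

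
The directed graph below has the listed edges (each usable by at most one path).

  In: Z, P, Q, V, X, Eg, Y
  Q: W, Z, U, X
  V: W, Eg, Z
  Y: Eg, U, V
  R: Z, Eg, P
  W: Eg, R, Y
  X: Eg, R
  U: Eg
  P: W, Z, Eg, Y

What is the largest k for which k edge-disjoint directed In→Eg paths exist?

6

Assign every edge capacity 1; by Menger, the answer equals the max flow.
Path In→Eg (+1); total 1.
Path In→P→Eg (+1); total 2.
Path In→V→Eg (+1); total 3.
Path In→X→Eg (+1); total 4.
Path In→Y→Eg (+1); total 5.
Path In→Q→U→Eg (+1); total 6.
No residual In→Eg path; max flow = 6.
Certifying cut of size 6: {In→Eg, In→P, In→Q, In→V, In→X, In→Y}.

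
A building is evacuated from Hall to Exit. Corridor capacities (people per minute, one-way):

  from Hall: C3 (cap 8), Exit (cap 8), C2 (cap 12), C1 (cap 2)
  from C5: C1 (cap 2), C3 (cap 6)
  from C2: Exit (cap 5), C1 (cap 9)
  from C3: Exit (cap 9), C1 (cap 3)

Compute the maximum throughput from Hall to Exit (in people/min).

Augment Hall→Exit: bottleneck 8, flow now 8.
Augment Hall→C2→Exit: bottleneck 5, flow now 13.
Augment Hall→C3→Exit: bottleneck 8, flow now 21.
No augmenting path remains; maximum flow = 21.
In the residual graph, reachable from Hall: {Hall, C2, C1}.
Min-cut edges: Hall→C3 (8), Hall→Exit (8), C2→Exit (5); capacity 8 + 8 + 5 = 21.
This cut is saturated, so no flow can exceed 21.

21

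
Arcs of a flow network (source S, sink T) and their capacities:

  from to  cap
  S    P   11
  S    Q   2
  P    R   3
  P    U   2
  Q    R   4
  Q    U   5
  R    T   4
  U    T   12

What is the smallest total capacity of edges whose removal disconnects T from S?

Augment S→P→R→T: bottleneck 3, flow now 3.
Augment S→P→U→T: bottleneck 2, flow now 5.
Augment S→Q→R→T: bottleneck 1, flow now 6.
Augment S→Q→U→T: bottleneck 1, flow now 7.
No augmenting path remains; maximum flow = 7.
By max-flow min-cut, the minimum cut capacity equals the max flow.
In the residual graph, reachable from S: {S, P}.
Min-cut edges: S→Q (2), P→R (3), P→U (2); capacity 2 + 3 + 2 = 7.

7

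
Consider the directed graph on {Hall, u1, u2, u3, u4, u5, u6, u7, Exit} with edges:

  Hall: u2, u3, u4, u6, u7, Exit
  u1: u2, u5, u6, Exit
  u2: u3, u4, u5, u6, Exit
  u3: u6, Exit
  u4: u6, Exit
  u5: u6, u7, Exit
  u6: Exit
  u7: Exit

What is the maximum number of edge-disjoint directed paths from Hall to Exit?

Assign every edge capacity 1; by Menger, the answer equals the max flow.
Path Hall→Exit (+1); total 1.
Path Hall→u2→Exit (+1); total 2.
Path Hall→u3→Exit (+1); total 3.
Path Hall→u4→Exit (+1); total 4.
Path Hall→u6→Exit (+1); total 5.
Path Hall→u7→Exit (+1); total 6.
No residual Hall→Exit path; max flow = 6.
Certifying cut of size 6: {Hall→Exit, Hall→u2, Hall→u3, Hall→u4, Hall→u6, Hall→u7}.

6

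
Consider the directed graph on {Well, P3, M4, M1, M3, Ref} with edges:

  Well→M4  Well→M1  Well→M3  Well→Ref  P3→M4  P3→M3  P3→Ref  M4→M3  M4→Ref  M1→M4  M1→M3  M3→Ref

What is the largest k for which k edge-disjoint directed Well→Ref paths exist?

3

Assign every edge capacity 1; by Menger, the answer equals the max flow.
Path Well→Ref (+1); total 1.
Path Well→M4→Ref (+1); total 2.
Path Well→M3→Ref (+1); total 3.
No residual Well→Ref path; max flow = 3.
Certifying cut of size 3: {M3→Ref, M4→Ref, Well→Ref}.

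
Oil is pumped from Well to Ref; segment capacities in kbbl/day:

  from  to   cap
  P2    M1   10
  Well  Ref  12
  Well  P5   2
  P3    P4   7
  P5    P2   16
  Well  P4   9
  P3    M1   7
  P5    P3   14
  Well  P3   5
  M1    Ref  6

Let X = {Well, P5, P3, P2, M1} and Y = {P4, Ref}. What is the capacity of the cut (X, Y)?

34

Edges leaving {Well, P5, P3, P2, M1}: Well→P4 (9), Well→Ref (12), P3→P4 (7), M1→Ref (6).
Cut capacity = 9 + 12 + 7 + 6 = 34.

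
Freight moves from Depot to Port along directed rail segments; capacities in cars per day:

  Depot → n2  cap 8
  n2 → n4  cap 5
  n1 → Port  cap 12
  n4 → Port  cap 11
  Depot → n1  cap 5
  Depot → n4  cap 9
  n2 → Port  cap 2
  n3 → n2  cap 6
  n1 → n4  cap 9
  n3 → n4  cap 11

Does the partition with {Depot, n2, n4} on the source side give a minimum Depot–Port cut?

Yes — it is a minimum cut (capacity 18).

Given cut capacity: 5 + 2 + 11 = 18.
Augment Depot→n1→Port: bottleneck 5, flow now 5.
Augment Depot→n2→Port: bottleneck 2, flow now 7.
Augment Depot→n4→Port: bottleneck 9, flow now 16.
Augment Depot→n2→n4→Port: bottleneck 2, flow now 18.
No augmenting path remains; maximum flow = 18.
Cut capacity 18 equals the max flow, so it is a minimum cut.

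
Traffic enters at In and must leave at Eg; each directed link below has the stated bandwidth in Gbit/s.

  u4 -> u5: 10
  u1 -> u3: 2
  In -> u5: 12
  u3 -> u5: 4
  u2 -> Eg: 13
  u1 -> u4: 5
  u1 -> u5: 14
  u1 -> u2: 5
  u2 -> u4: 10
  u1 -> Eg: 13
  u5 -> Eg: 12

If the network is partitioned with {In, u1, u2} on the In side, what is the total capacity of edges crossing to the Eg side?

Edges leaving {In, u1, u2}: In→u5 (12), u1→u3 (2), u1→u4 (5), u1→u5 (14), u1→Eg (13), u2→u4 (10), u2→Eg (13).
Cut capacity = 12 + 2 + 5 + 14 + 13 + 10 + 13 = 69.

69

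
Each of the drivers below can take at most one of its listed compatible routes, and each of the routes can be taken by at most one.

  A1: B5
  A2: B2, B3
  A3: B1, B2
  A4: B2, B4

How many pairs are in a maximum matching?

Unit-capacity flow: source→left, listed edges, right→sink; max matching = max flow.
Augmenting path A1→B5 (+1); matched 1.
Augmenting path A2→B2 (+1); matched 2.
Augmenting path A3→B1 (+1); matched 3.
Augmenting path A4→B4 (+1); matched 4.
No augmenting path remains; maximum matching = 4.
König certificate: {A1, A2, A3, A4} is a vertex cover of size 4 (every listed pair touches it), so no matching can be larger.

4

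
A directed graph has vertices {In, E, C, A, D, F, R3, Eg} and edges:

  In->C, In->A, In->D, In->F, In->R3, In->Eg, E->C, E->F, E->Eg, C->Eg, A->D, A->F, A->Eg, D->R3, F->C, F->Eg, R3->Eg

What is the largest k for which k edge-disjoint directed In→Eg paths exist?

5

Assign every edge capacity 1; by Menger, the answer equals the max flow.
Path In→Eg (+1); total 1.
Path In→C→Eg (+1); total 2.
Path In→A→Eg (+1); total 3.
Path In→F→Eg (+1); total 4.
Path In→R3→Eg (+1); total 5.
No residual In→Eg path; max flow = 5.
Certifying cut of size 5: {In→A, In→C, In→Eg, In→F, R3→Eg}.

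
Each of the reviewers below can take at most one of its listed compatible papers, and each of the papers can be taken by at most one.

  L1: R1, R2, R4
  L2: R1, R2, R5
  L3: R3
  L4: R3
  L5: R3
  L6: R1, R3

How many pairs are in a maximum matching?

4

Unit-capacity flow: source→left, listed edges, right→sink; max matching = max flow.
Augmenting path L1→R1 (+1); matched 1.
Augmenting path L2→R2 (+1); matched 2.
Augmenting path L3→R3 (+1); matched 3.
Augmenting path L6→R1→L1→R4 (+1); matched 4.
No augmenting path remains; maximum matching = 4.
König certificate: {L1, L2, L6, R3} is a vertex cover of size 4 (every listed pair touches it), so no matching can be larger.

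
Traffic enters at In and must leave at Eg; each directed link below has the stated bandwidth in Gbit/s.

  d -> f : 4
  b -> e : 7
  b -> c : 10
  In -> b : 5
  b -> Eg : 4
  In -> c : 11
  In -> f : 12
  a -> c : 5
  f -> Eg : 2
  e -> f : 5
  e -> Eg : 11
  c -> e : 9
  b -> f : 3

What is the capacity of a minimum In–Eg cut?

16

Augment In→b→Eg: bottleneck 4, flow now 4.
Augment In→f→Eg: bottleneck 2, flow now 6.
Augment In→b→e→Eg: bottleneck 1, flow now 7.
Augment In→c→e→Eg: bottleneck 9, flow now 16.
No augmenting path remains; maximum flow = 16.
By max-flow min-cut, the minimum cut capacity equals the max flow.
In the residual graph, reachable from In: {In, c, f}.
Min-cut edges: In→b (5), c→e (9), f→Eg (2); capacity 5 + 9 + 2 = 16.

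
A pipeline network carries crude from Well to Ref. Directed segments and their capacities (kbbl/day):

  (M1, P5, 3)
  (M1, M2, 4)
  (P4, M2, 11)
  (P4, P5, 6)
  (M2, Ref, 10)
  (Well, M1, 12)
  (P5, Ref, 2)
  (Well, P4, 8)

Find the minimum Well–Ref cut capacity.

Augment Well→P4→P5→Ref: bottleneck 2, flow now 2.
Augment Well→P4→M2→Ref: bottleneck 6, flow now 8.
Augment Well→M1→M2→Ref: bottleneck 4, flow now 12.
No augmenting path remains; maximum flow = 12.
By max-flow min-cut, the minimum cut capacity equals the max flow.
In the residual graph, reachable from Well: {Well, P4, M1, P5, M2}.
Min-cut edges: P5→Ref (2), M2→Ref (10); capacity 2 + 10 = 12.

12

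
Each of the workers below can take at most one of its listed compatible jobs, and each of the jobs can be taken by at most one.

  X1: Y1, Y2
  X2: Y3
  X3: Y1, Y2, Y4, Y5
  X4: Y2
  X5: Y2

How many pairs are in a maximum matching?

Unit-capacity flow: source→left, listed edges, right→sink; max matching = max flow.
Augmenting path X1→Y1 (+1); matched 1.
Augmenting path X2→Y3 (+1); matched 2.
Augmenting path X3→Y2 (+1); matched 3.
Augmenting path X4→Y2→X3→Y4 (+1); matched 4.
No augmenting path remains; maximum matching = 4.
König certificate: {X1, X2, X3, Y2} is a vertex cover of size 4 (every listed pair touches it), so no matching can be larger.

4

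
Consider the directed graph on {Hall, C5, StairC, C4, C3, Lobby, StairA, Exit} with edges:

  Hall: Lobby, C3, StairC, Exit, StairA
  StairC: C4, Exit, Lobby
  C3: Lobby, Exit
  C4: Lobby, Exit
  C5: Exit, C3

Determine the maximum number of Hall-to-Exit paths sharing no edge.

3

Assign every edge capacity 1; by Menger, the answer equals the max flow.
Path Hall→Exit (+1); total 1.
Path Hall→StairC→Exit (+1); total 2.
Path Hall→C3→Exit (+1); total 3.
No residual Hall→Exit path; max flow = 3.
Certifying cut of size 3: {Hall→C3, Hall→Exit, Hall→StairC}.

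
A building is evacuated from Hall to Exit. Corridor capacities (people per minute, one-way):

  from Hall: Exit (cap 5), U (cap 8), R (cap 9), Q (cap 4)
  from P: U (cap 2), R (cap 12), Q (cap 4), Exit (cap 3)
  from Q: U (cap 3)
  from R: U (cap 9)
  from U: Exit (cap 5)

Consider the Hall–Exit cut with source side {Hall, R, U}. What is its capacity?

Edges leaving {Hall, R, U}: Hall→Q (4), Hall→Exit (5), U→Exit (5).
Cut capacity = 4 + 5 + 5 = 14.

14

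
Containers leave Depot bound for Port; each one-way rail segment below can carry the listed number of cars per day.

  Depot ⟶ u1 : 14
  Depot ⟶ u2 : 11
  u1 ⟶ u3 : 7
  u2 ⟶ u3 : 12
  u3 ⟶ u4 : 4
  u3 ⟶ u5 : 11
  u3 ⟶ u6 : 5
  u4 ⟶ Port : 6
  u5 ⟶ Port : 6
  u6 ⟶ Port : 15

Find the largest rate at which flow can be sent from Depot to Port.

Augment Depot→u1→u3→u4→Port: bottleneck 4, flow now 4.
Augment Depot→u1→u3→u5→Port: bottleneck 3, flow now 7.
Augment Depot→u2→u3→u5→Port: bottleneck 3, flow now 10.
Augment Depot→u2→u3→u6→Port: bottleneck 5, flow now 15.
No augmenting path remains; maximum flow = 15.
In the residual graph, reachable from Depot: {Depot, u1, u2, u3, u5}.
Min-cut edges: u3→u4 (4), u3→u6 (5), u5→Port (6); capacity 4 + 5 + 6 = 15.
This cut is saturated, so no flow can exceed 15.

15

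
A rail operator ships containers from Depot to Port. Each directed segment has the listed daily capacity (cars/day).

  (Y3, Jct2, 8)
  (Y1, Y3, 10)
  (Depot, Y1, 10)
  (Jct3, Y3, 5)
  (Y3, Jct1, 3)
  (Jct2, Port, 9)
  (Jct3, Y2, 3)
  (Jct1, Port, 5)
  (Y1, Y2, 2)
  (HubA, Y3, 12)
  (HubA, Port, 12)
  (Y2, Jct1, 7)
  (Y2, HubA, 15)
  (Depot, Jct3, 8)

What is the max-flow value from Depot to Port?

Augment Depot→Jct3→Y2→Jct1→Port: bottleneck 3, flow now 3.
Augment Depot→Jct3→Y3→Jct2→Port: bottleneck 5, flow now 8.
Augment Depot→Y1→Y2→Jct1→Port: bottleneck 2, flow now 10.
Augment Depot→Y1→Y3→Jct2→Port: bottleneck 3, flow now 13.
Augment Depot→Y1→Y3→Jct1→Y2→HubA→Port: bottleneck 3, flow now 16. (uses reverse residual edge)
No augmenting path remains; maximum flow = 16.
In the residual graph, reachable from Depot: {Depot, Jct3, Y1, Y3}.
Min-cut edges: Jct3→Y2 (3), Y1→Y2 (2), Y3→Jct2 (8), Y3→Jct1 (3); capacity 3 + 2 + 8 + 3 = 16.
This cut is saturated, so no flow can exceed 16.

16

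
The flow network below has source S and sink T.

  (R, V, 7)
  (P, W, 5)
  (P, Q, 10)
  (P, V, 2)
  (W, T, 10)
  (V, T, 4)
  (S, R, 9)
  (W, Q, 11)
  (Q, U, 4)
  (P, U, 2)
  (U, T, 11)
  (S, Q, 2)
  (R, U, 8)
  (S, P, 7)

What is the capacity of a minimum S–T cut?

18

Augment S→P→U→T: bottleneck 2, flow now 2.
Augment S→P→V→T: bottleneck 2, flow now 4.
Augment S→P→W→T: bottleneck 3, flow now 7.
Augment S→Q→U→T: bottleneck 2, flow now 9.
Augment S→R→U→T: bottleneck 7, flow now 16.
Augment S→R→V→T: bottleneck 2, flow now 18.
No augmenting path remains; maximum flow = 18.
By max-flow min-cut, the minimum cut capacity equals the max flow.
In the residual graph, reachable from S: {S}.
Min-cut edges: S→P (7), S→Q (2), S→R (9); capacity 7 + 2 + 9 = 18.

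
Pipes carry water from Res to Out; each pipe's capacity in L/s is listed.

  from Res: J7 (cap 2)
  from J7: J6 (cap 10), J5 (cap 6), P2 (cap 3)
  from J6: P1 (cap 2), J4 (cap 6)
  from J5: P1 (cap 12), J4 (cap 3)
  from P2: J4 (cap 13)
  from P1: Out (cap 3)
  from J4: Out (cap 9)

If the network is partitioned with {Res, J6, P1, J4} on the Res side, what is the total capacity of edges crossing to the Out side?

14

Edges leaving {Res, J6, P1, J4}: Res→J7 (2), P1→Out (3), J4→Out (9).
Cut capacity = 2 + 3 + 9 = 14.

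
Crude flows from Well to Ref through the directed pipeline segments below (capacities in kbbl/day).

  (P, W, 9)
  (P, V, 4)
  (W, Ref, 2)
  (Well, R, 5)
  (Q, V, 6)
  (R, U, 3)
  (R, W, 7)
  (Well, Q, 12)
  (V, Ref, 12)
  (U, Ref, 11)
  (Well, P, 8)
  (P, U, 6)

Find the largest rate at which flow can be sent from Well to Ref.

Augment Well→P→U→Ref: bottleneck 6, flow now 6.
Augment Well→P→V→Ref: bottleneck 2, flow now 8.
Augment Well→Q→V→Ref: bottleneck 6, flow now 14.
Augment Well→R→U→Ref: bottleneck 3, flow now 17.
Augment Well→R→W→Ref: bottleneck 2, flow now 19.
No augmenting path remains; maximum flow = 19.
In the residual graph, reachable from Well: {Well, Q}.
Min-cut edges: Well→P (8), Well→R (5), Q→V (6); capacity 8 + 5 + 6 = 19.
This cut is saturated, so no flow can exceed 19.

19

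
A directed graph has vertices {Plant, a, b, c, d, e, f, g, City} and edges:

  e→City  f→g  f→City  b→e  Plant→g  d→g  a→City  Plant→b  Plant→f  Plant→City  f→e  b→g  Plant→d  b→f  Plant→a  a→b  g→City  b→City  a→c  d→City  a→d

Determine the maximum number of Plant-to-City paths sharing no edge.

6

Assign every edge capacity 1; by Menger, the answer equals the max flow.
Path Plant→City (+1); total 1.
Path Plant→a→City (+1); total 2.
Path Plant→b→City (+1); total 3.
Path Plant→d→City (+1); total 4.
Path Plant→f→City (+1); total 5.
Path Plant→g→City (+1); total 6.
No residual Plant→City path; max flow = 6.
Certifying cut of size 6: {Plant→City, Plant→a, Plant→b, Plant→d, Plant→f, Plant→g}.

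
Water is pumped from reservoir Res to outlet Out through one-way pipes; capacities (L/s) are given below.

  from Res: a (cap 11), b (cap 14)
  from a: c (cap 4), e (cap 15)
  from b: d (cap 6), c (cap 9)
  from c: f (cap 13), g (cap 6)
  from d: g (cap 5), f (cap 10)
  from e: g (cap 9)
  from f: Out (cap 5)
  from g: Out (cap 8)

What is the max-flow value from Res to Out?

13

Augment Res→a→c→f→Out: bottleneck 4, flow now 4.
Augment Res→a→e→g→Out: bottleneck 7, flow now 11.
Augment Res→b→c→f→Out: bottleneck 1, flow now 12.
Augment Res→b→c→g→Out: bottleneck 1, flow now 13.
No augmenting path remains; maximum flow = 13.
In the residual graph, reachable from Res: {Res, a, b, c, d, e, f, g}.
Min-cut edges: f→Out (5), g→Out (8); capacity 5 + 8 = 13.
This cut is saturated, so no flow can exceed 13.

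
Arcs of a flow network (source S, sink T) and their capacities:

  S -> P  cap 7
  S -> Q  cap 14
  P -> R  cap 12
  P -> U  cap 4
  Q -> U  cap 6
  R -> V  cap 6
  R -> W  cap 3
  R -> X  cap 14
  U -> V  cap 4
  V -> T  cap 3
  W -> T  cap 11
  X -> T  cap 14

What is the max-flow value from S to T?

10

Augment S→P→R→V→T: bottleneck 3, flow now 3.
Augment S→P→R→W→T: bottleneck 3, flow now 6.
Augment S→P→R→X→T: bottleneck 1, flow now 7.
Augment S→Q→U→V→R→X→T: bottleneck 3, flow now 10. (uses reverse residual edge)
No augmenting path remains; maximum flow = 10.
In the residual graph, reachable from S: {S, Q, U, V}.
Min-cut edges: S→P (7), V→T (3); capacity 7 + 3 = 10.
This cut is saturated, so no flow can exceed 10.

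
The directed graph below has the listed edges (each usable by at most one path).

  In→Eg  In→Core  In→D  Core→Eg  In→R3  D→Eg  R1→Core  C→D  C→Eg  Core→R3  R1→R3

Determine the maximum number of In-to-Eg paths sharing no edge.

Assign every edge capacity 1; by Menger, the answer equals the max flow.
Path In→Eg (+1); total 1.
Path In→Core→Eg (+1); total 2.
Path In→D→Eg (+1); total 3.
No residual In→Eg path; max flow = 3.
Certifying cut of size 3: {In→Core, In→D, In→Eg}.

3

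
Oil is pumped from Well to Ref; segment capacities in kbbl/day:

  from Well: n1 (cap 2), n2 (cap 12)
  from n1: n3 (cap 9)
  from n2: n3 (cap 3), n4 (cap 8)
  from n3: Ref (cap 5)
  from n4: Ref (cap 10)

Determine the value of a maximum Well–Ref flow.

13

Augment Well→n1→n3→Ref: bottleneck 2, flow now 2.
Augment Well→n2→n3→Ref: bottleneck 3, flow now 5.
Augment Well→n2→n4→Ref: bottleneck 8, flow now 13.
No augmenting path remains; maximum flow = 13.
In the residual graph, reachable from Well: {Well, n2}.
Min-cut edges: Well→n1 (2), n2→n3 (3), n2→n4 (8); capacity 2 + 3 + 8 = 13.
This cut is saturated, so no flow can exceed 13.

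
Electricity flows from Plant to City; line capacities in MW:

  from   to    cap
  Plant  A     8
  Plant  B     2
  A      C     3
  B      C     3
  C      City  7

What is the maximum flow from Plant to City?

5

Augment Plant→A→C→City: bottleneck 3, flow now 3.
Augment Plant→B→C→City: bottleneck 2, flow now 5.
No augmenting path remains; maximum flow = 5.
In the residual graph, reachable from Plant: {Plant, A}.
Min-cut edges: Plant→B (2), A→C (3); capacity 2 + 3 = 5.
This cut is saturated, so no flow can exceed 5.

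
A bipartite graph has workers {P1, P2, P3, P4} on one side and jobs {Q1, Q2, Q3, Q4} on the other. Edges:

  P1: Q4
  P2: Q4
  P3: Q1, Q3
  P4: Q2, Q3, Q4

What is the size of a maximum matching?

Unit-capacity flow: source→left, listed edges, right→sink; max matching = max flow.
Augmenting path P1→Q4 (+1); matched 1.
Augmenting path P3→Q1 (+1); matched 2.
Augmenting path P4→Q2 (+1); matched 3.
No augmenting path remains; maximum matching = 3.
König certificate: {P3, P4, Q4} is a vertex cover of size 3 (every listed pair touches it), so no matching can be larger.

3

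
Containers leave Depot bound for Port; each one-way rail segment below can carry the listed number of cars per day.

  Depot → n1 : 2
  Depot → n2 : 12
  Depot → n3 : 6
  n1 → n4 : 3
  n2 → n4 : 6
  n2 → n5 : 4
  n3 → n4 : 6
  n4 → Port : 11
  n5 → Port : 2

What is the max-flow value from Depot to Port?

13

Augment Depot→n1→n4→Port: bottleneck 2, flow now 2.
Augment Depot→n2→n4→Port: bottleneck 6, flow now 8.
Augment Depot→n2→n5→Port: bottleneck 2, flow now 10.
Augment Depot→n3→n4→Port: bottleneck 3, flow now 13.
No augmenting path remains; maximum flow = 13.
In the residual graph, reachable from Depot: {Depot, n1, n2, n3, n4, n5}.
Min-cut edges: n4→Port (11), n5→Port (2); capacity 11 + 2 = 13.
This cut is saturated, so no flow can exceed 13.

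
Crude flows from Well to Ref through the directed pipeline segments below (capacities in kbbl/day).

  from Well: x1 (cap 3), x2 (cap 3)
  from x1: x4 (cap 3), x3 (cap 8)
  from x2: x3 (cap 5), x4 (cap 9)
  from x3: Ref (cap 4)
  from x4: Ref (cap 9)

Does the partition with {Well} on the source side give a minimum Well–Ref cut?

Yes — it is a minimum cut (capacity 6).

Given cut capacity: 3 + 3 = 6.
Augment Well→x1→x3→Ref: bottleneck 3, flow now 3.
Augment Well→x2→x3→Ref: bottleneck 1, flow now 4.
Augment Well→x2→x4→Ref: bottleneck 2, flow now 6.
No augmenting path remains; maximum flow = 6.
Cut capacity 6 equals the max flow, so it is a minimum cut.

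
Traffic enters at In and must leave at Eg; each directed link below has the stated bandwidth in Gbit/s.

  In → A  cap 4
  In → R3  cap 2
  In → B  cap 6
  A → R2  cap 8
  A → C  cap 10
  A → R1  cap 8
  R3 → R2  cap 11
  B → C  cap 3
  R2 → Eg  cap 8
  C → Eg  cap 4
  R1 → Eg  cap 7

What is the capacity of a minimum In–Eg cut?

Augment In→A→R2→Eg: bottleneck 4, flow now 4.
Augment In→R3→R2→Eg: bottleneck 2, flow now 6.
Augment In→B→C→Eg: bottleneck 3, flow now 9.
No augmenting path remains; maximum flow = 9.
By max-flow min-cut, the minimum cut capacity equals the max flow.
In the residual graph, reachable from In: {In, B}.
Min-cut edges: In→A (4), In→R3 (2), B→C (3); capacity 4 + 2 + 3 = 9.

9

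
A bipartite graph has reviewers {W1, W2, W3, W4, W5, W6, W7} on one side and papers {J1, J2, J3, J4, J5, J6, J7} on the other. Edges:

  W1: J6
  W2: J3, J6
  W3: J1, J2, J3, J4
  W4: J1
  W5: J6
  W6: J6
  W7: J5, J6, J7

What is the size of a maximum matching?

Unit-capacity flow: source→left, listed edges, right→sink; max matching = max flow.
Augmenting path W1→J6 (+1); matched 1.
Augmenting path W2→J3 (+1); matched 2.
Augmenting path W3→J1 (+1); matched 3.
Augmenting path W7→J5 (+1); matched 4.
Augmenting path W4→J1→W3→J2 (+1); matched 5.
No augmenting path remains; maximum matching = 5.
König certificate: {W2, W3, W4, W7, J6} is a vertex cover of size 5 (every listed pair touches it), so no matching can be larger.

5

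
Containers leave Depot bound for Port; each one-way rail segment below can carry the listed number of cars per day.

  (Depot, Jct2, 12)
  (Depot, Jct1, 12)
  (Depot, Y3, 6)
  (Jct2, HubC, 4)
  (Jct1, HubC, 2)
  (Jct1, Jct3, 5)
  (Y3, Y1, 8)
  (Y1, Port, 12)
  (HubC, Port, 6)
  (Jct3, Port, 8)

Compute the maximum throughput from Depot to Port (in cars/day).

17

Augment Depot→Jct2→HubC→Port: bottleneck 4, flow now 4.
Augment Depot→Jct1→HubC→Port: bottleneck 2, flow now 6.
Augment Depot→Jct1→Jct3→Port: bottleneck 5, flow now 11.
Augment Depot→Y3→Y1→Port: bottleneck 6, flow now 17.
No augmenting path remains; maximum flow = 17.
In the residual graph, reachable from Depot: {Depot, Jct2, Jct1}.
Min-cut edges: Depot→Y3 (6), Jct2→HubC (4), Jct1→HubC (2), Jct1→Jct3 (5); capacity 6 + 4 + 2 + 5 = 17.
This cut is saturated, so no flow can exceed 17.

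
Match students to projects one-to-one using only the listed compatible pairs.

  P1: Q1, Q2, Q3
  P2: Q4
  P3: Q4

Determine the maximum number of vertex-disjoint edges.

2

Unit-capacity flow: source→left, listed edges, right→sink; max matching = max flow.
Augmenting path P1→Q1 (+1); matched 1.
Augmenting path P2→Q4 (+1); matched 2.
No augmenting path remains; maximum matching = 2.
König certificate: {P1, Q4} is a vertex cover of size 2 (every listed pair touches it), so no matching can be larger.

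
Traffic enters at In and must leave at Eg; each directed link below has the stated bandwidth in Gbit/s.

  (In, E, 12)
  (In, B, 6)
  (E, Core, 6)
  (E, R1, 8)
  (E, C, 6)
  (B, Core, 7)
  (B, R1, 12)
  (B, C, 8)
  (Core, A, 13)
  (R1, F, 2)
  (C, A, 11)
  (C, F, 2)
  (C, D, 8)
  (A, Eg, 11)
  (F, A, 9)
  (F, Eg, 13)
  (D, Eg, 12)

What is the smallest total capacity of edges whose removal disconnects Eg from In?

Augment In→E→Core→A→Eg: bottleneck 6, flow now 6.
Augment In→E→R1→F→Eg: bottleneck 2, flow now 8.
Augment In→E→C→A→Eg: bottleneck 4, flow now 12.
Augment In→B→Core→A→Eg: bottleneck 1, flow now 13.
Augment In→B→C→F→Eg: bottleneck 2, flow now 15.
Augment In→B→C→D→Eg: bottleneck 3, flow now 18.
No augmenting path remains; maximum flow = 18.
By max-flow min-cut, the minimum cut capacity equals the max flow.
In the residual graph, reachable from In: {In}.
Min-cut edges: In→E (12), In→B (6); capacity 12 + 6 = 18.

18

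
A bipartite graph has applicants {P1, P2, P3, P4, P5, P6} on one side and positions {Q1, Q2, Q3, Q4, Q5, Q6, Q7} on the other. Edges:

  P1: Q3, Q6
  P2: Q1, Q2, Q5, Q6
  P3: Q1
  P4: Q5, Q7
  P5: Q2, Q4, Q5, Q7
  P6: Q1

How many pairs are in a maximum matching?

Unit-capacity flow: source→left, listed edges, right→sink; max matching = max flow.
Augmenting path P1→Q3 (+1); matched 1.
Augmenting path P2→Q1 (+1); matched 2.
Augmenting path P4→Q5 (+1); matched 3.
Augmenting path P5→Q2 (+1); matched 4.
Augmenting path P3→Q1→P2→Q6 (+1); matched 5.
No augmenting path remains; maximum matching = 5.
König certificate: {P1, P2, P4, P5, Q1} is a vertex cover of size 5 (every listed pair touches it), so no matching can be larger.

5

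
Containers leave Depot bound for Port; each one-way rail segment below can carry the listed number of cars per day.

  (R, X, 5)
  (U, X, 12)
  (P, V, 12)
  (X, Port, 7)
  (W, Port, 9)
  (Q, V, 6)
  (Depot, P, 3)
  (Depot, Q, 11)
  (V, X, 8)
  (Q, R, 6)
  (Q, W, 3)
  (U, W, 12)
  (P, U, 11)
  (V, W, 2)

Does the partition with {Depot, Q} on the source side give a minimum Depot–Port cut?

No — its capacity is 18, but the minimum cut has capacity 14.

Given cut capacity: 3 + 6 + 6 + 3 = 18.
Augment Depot→Q→W→Port: bottleneck 3, flow now 3.
Augment Depot→P→U→W→Port: bottleneck 3, flow now 6.
Augment Depot→Q→R→X→Port: bottleneck 5, flow now 11.
Augment Depot→Q→V→W→Port: bottleneck 2, flow now 13.
Augment Depot→Q→V→X→Port: bottleneck 1, flow now 14.
No augmenting path remains; maximum flow = 14.
In the residual graph, reachable from Depot: {Depot}.
Min-cut edges: Depot→P (3), Depot→Q (11); capacity 3 + 11 = 14.
Cut capacity 18 exceeds the max flow 14, so it is not minimum.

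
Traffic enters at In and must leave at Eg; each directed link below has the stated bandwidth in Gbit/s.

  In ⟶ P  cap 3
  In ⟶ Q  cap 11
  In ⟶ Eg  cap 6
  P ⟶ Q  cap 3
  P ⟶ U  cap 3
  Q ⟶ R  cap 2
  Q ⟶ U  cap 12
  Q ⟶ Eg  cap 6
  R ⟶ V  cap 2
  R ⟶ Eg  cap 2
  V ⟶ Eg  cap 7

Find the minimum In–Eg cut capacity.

14

Augment In→Eg: bottleneck 6, flow now 6.
Augment In→Q→Eg: bottleneck 6, flow now 12.
Augment In→Q→R→Eg: bottleneck 2, flow now 14.
No augmenting path remains; maximum flow = 14.
By max-flow min-cut, the minimum cut capacity equals the max flow.
In the residual graph, reachable from In: {In, P, Q, U}.
Min-cut edges: In→Eg (6), Q→R (2), Q→Eg (6); capacity 6 + 2 + 6 = 14.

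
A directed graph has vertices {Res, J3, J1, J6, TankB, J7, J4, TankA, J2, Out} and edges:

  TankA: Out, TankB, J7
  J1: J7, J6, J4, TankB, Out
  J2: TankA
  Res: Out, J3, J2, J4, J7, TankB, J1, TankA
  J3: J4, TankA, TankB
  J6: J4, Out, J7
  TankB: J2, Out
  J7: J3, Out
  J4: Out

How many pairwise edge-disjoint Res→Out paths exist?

6

Assign every edge capacity 1; by Menger, the answer equals the max flow.
Path Res→Out (+1); total 1.
Path Res→J1→Out (+1); total 2.
Path Res→TankB→Out (+1); total 3.
Path Res→J7→Out (+1); total 4.
Path Res→J4→Out (+1); total 5.
Path Res→TankA→Out (+1); total 6.
No residual Res→Out path; max flow = 6.
Certifying cut of size 6: {J4→Out, J7→Out, Res→J1, Res→Out, TankA→Out, TankB→Out}.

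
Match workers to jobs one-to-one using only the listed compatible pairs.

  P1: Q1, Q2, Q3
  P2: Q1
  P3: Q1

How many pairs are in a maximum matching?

Unit-capacity flow: source→left, listed edges, right→sink; max matching = max flow.
Augmenting path P1→Q1 (+1); matched 1.
Augmenting path P2→Q1→P1→Q2 (+1); matched 2.
No augmenting path remains; maximum matching = 2.
König certificate: {P1, Q1} is a vertex cover of size 2 (every listed pair touches it), so no matching can be larger.

2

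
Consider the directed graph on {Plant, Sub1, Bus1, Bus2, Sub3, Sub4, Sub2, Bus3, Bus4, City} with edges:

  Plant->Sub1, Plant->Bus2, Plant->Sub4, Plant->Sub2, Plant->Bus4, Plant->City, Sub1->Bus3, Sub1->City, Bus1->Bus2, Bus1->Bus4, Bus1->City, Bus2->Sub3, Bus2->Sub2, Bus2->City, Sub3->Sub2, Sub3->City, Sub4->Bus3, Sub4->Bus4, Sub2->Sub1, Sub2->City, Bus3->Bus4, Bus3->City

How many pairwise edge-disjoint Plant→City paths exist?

5

Assign every edge capacity 1; by Menger, the answer equals the max flow.
Path Plant→City (+1); total 1.
Path Plant→Sub1→City (+1); total 2.
Path Plant→Bus2→City (+1); total 3.
Path Plant→Sub2→City (+1); total 4.
Path Plant→Sub4→Bus3→City (+1); total 5.
No residual Plant→City path; max flow = 5.
Certifying cut of size 5: {Plant→Bus2, Plant→City, Plant→Sub1, Plant→Sub2, Plant→Sub4}.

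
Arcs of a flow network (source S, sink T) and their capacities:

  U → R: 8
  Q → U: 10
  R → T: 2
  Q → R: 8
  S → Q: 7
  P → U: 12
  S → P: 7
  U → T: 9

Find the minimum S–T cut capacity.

Augment S→P→U→T: bottleneck 7, flow now 7.
Augment S→Q→R→T: bottleneck 2, flow now 9.
Augment S→Q→U→T: bottleneck 2, flow now 11.
No augmenting path remains; maximum flow = 11.
By max-flow min-cut, the minimum cut capacity equals the max flow.
In the residual graph, reachable from S: {S, P, Q, R, U}.
Min-cut edges: R→T (2), U→T (9); capacity 2 + 9 = 11.

11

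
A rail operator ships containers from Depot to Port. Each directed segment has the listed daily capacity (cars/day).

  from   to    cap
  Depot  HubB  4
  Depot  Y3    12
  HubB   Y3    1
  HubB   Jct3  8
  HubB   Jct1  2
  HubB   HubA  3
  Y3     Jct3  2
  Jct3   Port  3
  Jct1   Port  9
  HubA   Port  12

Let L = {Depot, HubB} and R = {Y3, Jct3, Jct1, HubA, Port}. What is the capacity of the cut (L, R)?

Edges leaving {Depot, HubB}: Depot→Y3 (12), HubB→Y3 (1), HubB→Jct3 (8), HubB→Jct1 (2), HubB→HubA (3).
Cut capacity = 12 + 1 + 8 + 2 + 3 = 26.

26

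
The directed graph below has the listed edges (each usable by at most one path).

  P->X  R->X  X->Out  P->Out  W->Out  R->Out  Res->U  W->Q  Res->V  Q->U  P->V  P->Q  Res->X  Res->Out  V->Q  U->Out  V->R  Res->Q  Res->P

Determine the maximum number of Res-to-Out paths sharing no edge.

Assign every edge capacity 1; by Menger, the answer equals the max flow.
Path Res→Out (+1); total 1.
Path Res→P→Out (+1); total 2.
Path Res→U→Out (+1); total 3.
Path Res→X→Out (+1); total 4.
Path Res→V→R→Out (+1); total 5.
No residual Res→Out path; max flow = 5.
Certifying cut of size 5: {Res→Out, Res→P, Res→V, Res→X, U→Out}.

5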